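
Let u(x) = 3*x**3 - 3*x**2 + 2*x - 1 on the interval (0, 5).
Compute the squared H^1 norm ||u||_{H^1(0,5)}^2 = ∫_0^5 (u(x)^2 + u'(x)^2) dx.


||u||_{H^1}^2 = 4230475/42

The H^1 norm (squared) on an interval (0, L) is
  ||u||_{H^1}^2 = ∫_0^L u(x)^2 dx + ∫_0^L u'(x)^2 dx.
Compute u'(x) = 9*x**2 - 6*x + 2.
Then u(x)^2 = 9*x**6 - 18*x**5 + 21*x**4 - 18*x**3 + 10*x**2 - 4*x + 1 and u'(x)^2 = 81*x**4 - 108*x**3 + 72*x**2 - 24*x + 4.
Integrate each monomial from 0 to 5 using ∫_0^5 c·x^n dx = c·5^(n+1)/(n+1):
  ∫_0^5 u(x)^2 dx = ∫_0^5 (9*x^6 - 18*x^5 + 21*x^4 - 18*x^3 + 10*x^2 - 4*x + 1) dx. Term by term:
    ∫_0^5 9*x^6 dx = 703125/7;  ∫_0^5 -18*x^5 dx = -46875;  ∫_0^5 21*x^4 dx = 13125;
    ∫_0^5 -18*x^3 dx = -5625/2;  ∫_0^5 10*x^2 dx = 1250/3;  ∫_0^5 -4*x dx = -50;
    ∫_0^5 1 dx = 5.
  Sum: 703125/7 − 46875 + 13125 − 5625/2 + 1250/3 − 50 + 5 = 2698735/42.
  ∫_0^5 u'(x)^2 dx = ∫_0^5 (81*x^4 - 108*x^3 + 72*x^2 - 24*x + 4) dx. Term by term:
    ∫_0^5 81*x^4 dx = 50625;  ∫_0^5 -108*x^3 dx = -16875;  ∫_0^5 72*x^2 dx = 3000;
    ∫_0^5 -24*x dx = -300;  ∫_0^5 4 dx = 20.
  Sum: 50625 − 16875 + 3000 − 300 + 20 = 36470.
Adding: ||u||_{H^1}^2 = 2698735/42 + 36470 = 4230475/42.


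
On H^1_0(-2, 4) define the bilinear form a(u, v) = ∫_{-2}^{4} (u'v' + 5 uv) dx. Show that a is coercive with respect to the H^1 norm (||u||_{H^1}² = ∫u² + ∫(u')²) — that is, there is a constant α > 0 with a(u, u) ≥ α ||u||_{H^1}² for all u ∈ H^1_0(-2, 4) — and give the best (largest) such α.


α = 1

Coercivity of a(·,·) on H^1_0(-2, 4) means a(u, u) ≥ α ||u||_{H^1}² for every u ∈ H^1_0.
The interval has length L = 6, and Poincaré/coercivity depend only on L. Here a(u, u) = ∫(u')² + (5)·∫u².
Here c = 5 ≥ 1, so a(u,u) = ∫(u')² + c∫u² ≥ ∫(u')² + ∫u² = ||u||_{H^1}², i.e. α = 1 works. No larger α is possible: a(u,u) ≥ α||u||_{H^1}² means (1−α)∫(u')² ≥ (α−c)∫u², and for the modes u_n = sin(nπ(x−x₀)/L) (x₀ the left endpoint) one has ∫u_n²/∫(u_n')² = (L/(nπ))² → 0, so a(u_n,u_n)/||u_n||_{H^1}² → 1. Hence the optimal constant is α = 1.
Therefore α = 1.


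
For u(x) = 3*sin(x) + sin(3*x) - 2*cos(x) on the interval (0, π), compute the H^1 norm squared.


||u||_{H^1(0,π)}^2 = 18*π

u'(x) = 2*sin(x) + 3*cos(x) + 3*cos(3*x).
Expand u² and (u')² and integrate term by term on (0, π), using: for integers n ≥ 1, ∫_0^π sin²(nx) dx = ∫_0^π cos²(nx) dx = π/2; for n ≠ n', ∫_0^π sin(nx)sin(n'x) dx = ∫_0^π cos(nx)cos(n'x) dx = 0; and by product-to-sum, ∫_0^π sin(nx)cos(n'x) dx = ½∫_0^π [sin((n+n')x) + sin((n−n')x)] dx, which is 0 when n+n' is even and 2n/(n²−n'²) when n+n' is odd (it need not vanish on (0, π)).
  u² squared terms: (-2)²·∫cos(x)² dx = 4·π/2 = 2*π;  (3)²·∫sin(x)² dx = 9·π/2 = 9*π/2;  (1)²·∫sin(3x)² dx = 1·π/2 = π/2.
  u² cross terms: 2·(-2)·(3)·∫cos(x)·sin(x) dx = -12·(0) = 0;  2·(-2)·(1)·∫cos(x)·sin(3x) dx = -4·(0) = 0;  2·(3)·(1)·∫sin(x)·sin(3x) dx = 6·(0) = 0.
  So ∫_0^π u² dx = 2*π + 9*π/2 + π/2 + 0 + 0 + 0 = 7*π.
  (u')² squared terms: (2)²·∫sin(x)² dx = 4·π/2 = 2*π;  (3)²·∫cos(x)² dx = 9·π/2 = 9*π/2;  (3)²·∫cos(3x)² dx = 9·π/2 = 9*π/2.
  (u')² cross terms: 2·(2)·(3)·∫sin(x)·cos(x) dx = 12·(0) = 0;  2·(2)·(3)·∫sin(x)·cos(3x) dx = 12·(0) = 0;  2·(3)·(3)·∫cos(x)·cos(3x) dx = 18·(0) = 0.
  So ∫_0^π (u')² dx = 2*π + 9*π/2 + 9*π/2 + 0 + 0 + 0 = 11*π.
||u||_{H^1}^2 = (7*π) + (11*π) = 18*π.


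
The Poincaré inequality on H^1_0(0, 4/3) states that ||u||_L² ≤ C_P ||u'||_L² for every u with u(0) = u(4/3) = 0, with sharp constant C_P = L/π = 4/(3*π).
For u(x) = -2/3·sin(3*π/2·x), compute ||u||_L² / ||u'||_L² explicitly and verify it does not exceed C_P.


||u||_L² / ||u'||_L² = 2/(3*π) < C_P = 4/(3*π).

u(x) = -2/3·sin(3*π/2·x), so u'(x) = -π*cos(3*π*x/2).
Writing u(x) = A·sin(kπx/L) with A = -2/3 and k = 2, use ∫_0^L sin²(kπx/L) dx = L/2 and ∫_0^L cos²(kπx/L) dx = L/2.
u² = 4/9·sin²(3*π/2·x) and (u')² = π^2·cos²(3*π/2·x), and each of sin², cos² integrates to L/2 = 2/3 over (0, 4/3).
∫_0^4/3 u² dx = 8/27, so ||u||_L² = 2*sqrt(6)/9.
∫_0^4/3 (u')² dx = 2*π^2/3, so ||u'||_L² = sqrt(6)*π/3.
Ratio ||u||_L² / ||u'||_L² = 2/(3*π).
Sharp Poincaré constant on H^1_0(0, 4/3) is C_P = L/π = 4/(3*π), achieved by sin(3*π/4·x).
This is the k = 2 harmonic; the ratio L/(kπ) is strictly less than C_P = L/π, consistent with the sharp inequality ||u||_L² ≤ C_P ||u'||_L².


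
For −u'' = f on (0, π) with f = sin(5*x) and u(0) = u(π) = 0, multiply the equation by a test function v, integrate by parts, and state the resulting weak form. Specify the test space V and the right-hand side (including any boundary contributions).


V = H^1_0(0, π) (so v(0) = v(π) = 0); weak form: ∫_0^π u'v' dx = ∫_0^π (sin(5*x)) v dx for all v ∈ V.

Multiply both sides by a test function v and integrate from 0 to π:
  ∫_0^π −u''(x) v(x) dx = ∫_0^π f(x) v(x) dx.
Integrate the LHS by parts once:
  ∫_0^π −u'' v dx = −[u'(x) v(x)]_0^π + ∫_0^π u'(x) v'(x) dx.
Thus ∫_0^π u'(x) v'(x) dx = ∫_0^π f(x) v(x) dx + [u'(x) v(x)]_0^π.
Choose V so that boundary terms are either known or forced to vanish.
u is Dirichlet: u(0) = u(π) = 0. Let V = H^1_0(0, π); then v(0) = v(π) = 0, and [u' v]_0^π = 0.
Weak formulation: find u (satisfying any essential BC) such that ∫_0^π u'(x) v'(x) dx = ∫_0^π f v dx for all v ∈ V.
Substituting f(x) = sin(5*x), the right-hand side is ∫_0^π (sin(5*x)) v dx.


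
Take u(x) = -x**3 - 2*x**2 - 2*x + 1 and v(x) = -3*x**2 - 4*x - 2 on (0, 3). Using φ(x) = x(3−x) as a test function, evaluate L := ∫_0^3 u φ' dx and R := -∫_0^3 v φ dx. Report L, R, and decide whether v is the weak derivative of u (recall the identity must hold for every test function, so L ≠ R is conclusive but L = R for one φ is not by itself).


LHS = 1449/20, RHS = 1449/20. Yes, v = u' weakly.

u(x) = -x**3 - 2*x**2 - 2*x + 1, classical derivative u'(x) = -3*x**2 - 4*x - 2.
φ(x) = x(3−x), so φ'(x) = 3 - 2*x.
Note φ(0) = φ(3) = 0, so the boundary term u·φ vanishes.
LHS = ∫_0^3 u(x) φ'(x) dx = ∫_0^3 (2*x^4 + x^3 - 2*x^2 - 8*x + 3) dx. Term by term:
  ∫_0^3 2*x^4 dx = 486/5;  ∫_0^3 x^3 dx = 81/4;  ∫_0^3 -2*x^2 dx = -18;
  ∫_0^3 -8*x dx = -36;  ∫_0^3 3 dx = 9.
Sum: 486/5 + 81/4 − 18 − 36 + 9 = 1449/20.
So LHS = 1449/20.
∫_0^3 v(x) φ(x) dx = ∫_0^3 (3*x^4 - 5*x^3 - 10*x^2 - 6*x) dx. Term by term:
  ∫_0^3 3*x^4 dx = 729/5;  ∫_0^3 -5*x^3 dx = -405/4;  ∫_0^3 -10*x^2 dx = -90;
  ∫_0^3 -6*x dx = -27.
Sum: 729/5 − 405/4 − 90 − 27 = -1449/20.
So RHS = -∫_0^3 v(x) φ(x) dx = 1449/20.
LHS = RHS, so the identity holds for this test φ.
Moreover u is smooth here and v(x) = u'(x) = -3*x**2 - 4*x - 2 pointwise, so the identity holds for every test function. Hence v is the weak derivative of u.


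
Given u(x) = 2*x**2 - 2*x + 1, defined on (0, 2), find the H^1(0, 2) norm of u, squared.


||u||_{H^1}^2 = 138/5

The H^1 norm (squared) on an interval (0, L) is
  ||u||_{H^1}^2 = ∫_0^L u(x)^2 dx + ∫_0^L u'(x)^2 dx.
Compute u'(x) = 4*x - 2.
Then u(x)^2 = 4*x**4 - 8*x**3 + 8*x**2 - 4*x + 1 and u'(x)^2 = 16*x**2 - 16*x + 4.
Integrate each monomial from 0 to 2 using ∫_0^2 c·x^n dx = c·2^(n+1)/(n+1):
  ∫_0^2 u(x)^2 dx = ∫_0^2 (4*x^4 - 8*x^3 + 8*x^2 - 4*x + 1) dx. Term by term:
    ∫_0^2 4*x^4 dx = 128/5;  ∫_0^2 -8*x^3 dx = -32;  ∫_0^2 8*x^2 dx = 64/3;
    ∫_0^2 -4*x dx = -8;  ∫_0^2 1 dx = 2.
  Sum: 128/5 − 32 + 64/3 − 8 + 2 = 134/15.
  ∫_0^2 u'(x)^2 dx = ∫_0^2 (16*x^2 - 16*x + 4) dx. Term by term:
    ∫_0^2 16*x^2 dx = 128/3;  ∫_0^2 -16*x dx = -32;  ∫_0^2 4 dx = 8.
  Sum: 128/3 − 32 + 8 = 56/3.
Adding: ||u||_{H^1}^2 = 134/15 + 56/3 = 138/5.


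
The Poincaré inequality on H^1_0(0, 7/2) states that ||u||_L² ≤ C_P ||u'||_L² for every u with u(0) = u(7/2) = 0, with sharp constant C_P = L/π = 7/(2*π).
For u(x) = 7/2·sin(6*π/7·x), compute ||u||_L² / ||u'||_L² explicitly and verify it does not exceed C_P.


||u||_L² / ||u'||_L² = 7/(6*π) < C_P = 7/(2*π).

u(x) = 7/2·sin(6*π/7·x), so u'(x) = 3*π*cos(6*π*x/7).
Writing u(x) = A·sin(kπx/L) with A = 7/2 and k = 3, use ∫_0^L sin²(kπx/L) dx = L/2 and ∫_0^L cos²(kπx/L) dx = L/2.
u² = 49/4·sin²(6*π/7·x) and (u')² = 9*π^2·cos²(6*π/7·x), and each of sin², cos² integrates to L/2 = 7/4 over (0, 7/2).
∫_0^7/2 u² dx = 343/16, so ||u||_L² = 7*sqrt(7)/4.
∫_0^7/2 (u')² dx = 63*π^2/4, so ||u'||_L² = 3*sqrt(7)*π/2.
Ratio ||u||_L² / ||u'||_L² = 7/(6*π).
Sharp Poincaré constant on H^1_0(0, 7/2) is C_P = L/π = 7/(2*π), achieved by sin(2*π/7·x).
This is the k = 3 harmonic; the ratio L/(kπ) is strictly less than C_P = L/π, consistent with the sharp inequality ||u||_L² ≤ C_P ||u'||_L².


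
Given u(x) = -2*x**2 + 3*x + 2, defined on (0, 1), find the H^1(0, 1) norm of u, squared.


||u||_{H^1}^2 = 157/15

The H^1 norm (squared) on an interval (0, L) is
  ||u||_{H^1}^2 = ∫_0^L u(x)^2 dx + ∫_0^L u'(x)^2 dx.
Compute u'(x) = 3 - 4*x.
Then u(x)^2 = 4*x**4 - 12*x**3 + x**2 + 12*x + 4 and u'(x)^2 = 16*x**2 - 24*x + 9.
Integrate each monomial from 0 to 1 using ∫_0^1 c·x^n dx = c·1^(n+1)/(n+1):
  ∫_0^1 u(x)^2 dx = ∫_0^1 (4*x^4 - 12*x^3 + x^2 + 12*x + 4) dx. Term by term:
    ∫_0^1 4*x^4 dx = 4/5;  ∫_0^1 -12*x^3 dx = -3;  ∫_0^1 x^2 dx = 1/3;
    ∫_0^1 12*x dx = 6;  ∫_0^1 4 dx = 4.
  Sum: 4/5 − 3 + 1/3 + 6 + 4 = 122/15.
  ∫_0^1 u'(x)^2 dx = ∫_0^1 (16*x^2 - 24*x + 9) dx. Term by term:
    ∫_0^1 16*x^2 dx = 16/3;  ∫_0^1 -24*x dx = -12;  ∫_0^1 9 dx = 9.
  Sum: 16/3 − 12 + 9 = 7/3.
Adding: ||u||_{H^1}^2 = 122/15 + 7/3 = 157/15.


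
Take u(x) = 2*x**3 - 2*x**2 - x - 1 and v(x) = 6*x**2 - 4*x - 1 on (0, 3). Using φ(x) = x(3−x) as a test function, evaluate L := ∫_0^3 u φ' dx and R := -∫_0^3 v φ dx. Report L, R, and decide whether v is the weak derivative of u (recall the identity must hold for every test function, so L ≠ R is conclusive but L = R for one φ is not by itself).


LHS = -207/5, RHS = -207/5. Yes, v = u' weakly.

u(x) = 2*x**3 - 2*x**2 - x - 1, classical derivative u'(x) = 6*x**2 - 4*x - 1.
φ(x) = x(3−x), so φ'(x) = 3 - 2*x.
Note φ(0) = φ(3) = 0, so the boundary term u·φ vanishes.
LHS = ∫_0^3 u(x) φ'(x) dx = ∫_0^3 (-4*x^4 + 10*x^3 - 4*x^2 - x - 3) dx. Term by term:
  ∫_0^3 -4*x^4 dx = -972/5;  ∫_0^3 10*x^3 dx = 405/2;  ∫_0^3 -4*x^2 dx = -36;
  ∫_0^3 -x dx = -9/2;  ∫_0^3 -3 dx = -9.
Sum: -972/5 + 405/2 − 36 − 9/2 − 9 = -207/5.
So LHS = -207/5.
∫_0^3 v(x) φ(x) dx = ∫_0^3 (-6*x^4 + 22*x^3 - 11*x^2 - 3*x) dx. Term by term:
  ∫_0^3 -6*x^4 dx = -1458/5;  ∫_0^3 22*x^3 dx = 891/2;  ∫_0^3 -11*x^2 dx = -99;
  ∫_0^3 -3*x dx = -27/2.
Sum: -1458/5 + 891/2 − 99 − 27/2 = 207/5.
So RHS = -∫_0^3 v(x) φ(x) dx = -207/5.
LHS = RHS, so the identity holds for this test φ.
Moreover u is smooth here and v(x) = u'(x) = 6*x**2 - 4*x - 1 pointwise, so the identity holds for every test function. Hence v is the weak derivative of u.


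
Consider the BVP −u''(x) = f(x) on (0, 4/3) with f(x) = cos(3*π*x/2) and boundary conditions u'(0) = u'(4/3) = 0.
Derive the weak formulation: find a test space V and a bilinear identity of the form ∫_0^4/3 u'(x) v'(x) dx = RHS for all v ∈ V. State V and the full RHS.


V = H^1(0, 4/3) (no boundary constraint on v; u is determined up to an additive constant); weak form: ∫_0^4/3 u'v' dx = ∫_0^4/3 (cos(3*π*x/2)) v dx for all v ∈ V.

Multiply both sides by a test function v and integrate from 0 to 4/3:
  ∫_0^4/3 −u''(x) v(x) dx = ∫_0^4/3 f(x) v(x) dx.
Integrate the LHS by parts once:
  ∫_0^4/3 −u'' v dx = −[u'(x) v(x)]_0^4/3 + ∫_0^4/3 u'(x) v'(x) dx.
Thus ∫_0^4/3 u'(x) v'(x) dx = ∫_0^4/3 f(x) v(x) dx + [u'(x) v(x)]_0^4/3.
Choose V so that boundary terms are either known or forced to vanish.
u has homogeneous Neumann: u'(0) = u'(4/3) = 0. So [u' v]_0^4/3 = 0·v(4/3) − 0·v(0) = 0 for any v; take V = H^1(0, 4/3).
Weak formulation: find u (satisfying any essential BC) such that ∫_0^4/3 u'(x) v'(x) dx = ∫_0^4/3 f v dx for all v ∈ V (homogeneous Neumann, so boundary terms vanish).
Substituting f(x) = cos(3*π*x/2), the right-hand side is ∫_0^4/3 (cos(3*π*x/2)) v dx.
Compatibility check (pure Neumann): taking v ≡ 1 ∈ V gives 0 = ∫_0^4/3 f dx + (0) − (0), i.e. ∫_0^4/3 f dx must equal u'(0) − u'(4/3) = 0. Indeed ∫_0^4/3 (cos(3*π*x/2)) dx = 0, so the data are compatible. The solution is then unique only up to an additive constant (fix it e.g. by requiring ∫_0^4/3 u dx = 0).


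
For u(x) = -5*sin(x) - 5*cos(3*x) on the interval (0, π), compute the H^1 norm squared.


||u||_{H^1(0,π)}^2 = 150*π

u'(x) = 15*sin(3*x) - 5*cos(x).
Expand u² and (u')² and integrate term by term on (0, π), using: for integers n ≥ 1, ∫_0^π sin²(nx) dx = ∫_0^π cos²(nx) dx = π/2; for n ≠ n', ∫_0^π sin(nx)sin(n'x) dx = ∫_0^π cos(nx)cos(n'x) dx = 0; and by product-to-sum, ∫_0^π sin(nx)cos(n'x) dx = ½∫_0^π [sin((n+n')x) + sin((n−n')x)] dx, which is 0 when n+n' is even and 2n/(n²−n'²) when n+n' is odd (it need not vanish on (0, π)).
  u² squared terms: (-5)²·∫cos(3x)² dx = 25·π/2 = 25*π/2;  (-5)²·∫sin(x)² dx = 25·π/2 = 25*π/2.
  u² cross terms: 2·(-5)·(-5)·∫cos(3x)·sin(x) dx = 50·(0) = 0.
  So ∫_0^π u² dx = 25*π/2 + 25*π/2 + 0 = 25*π.
  (u')² squared terms: (-5)²·∫cos(x)² dx = 25·π/2 = 25*π/2;  (15)²·∫sin(3x)² dx = 225·π/2 = 225*π/2.
  (u')² cross terms: 2·(-5)·(15)·∫cos(x)·sin(3x) dx = -150·(0) = 0.
  So ∫_0^π (u')² dx = 25*π/2 + 225*π/2 + 0 = 125*π.
||u||_{H^1}^2 = (25*π) + (125*π) = 150*π.


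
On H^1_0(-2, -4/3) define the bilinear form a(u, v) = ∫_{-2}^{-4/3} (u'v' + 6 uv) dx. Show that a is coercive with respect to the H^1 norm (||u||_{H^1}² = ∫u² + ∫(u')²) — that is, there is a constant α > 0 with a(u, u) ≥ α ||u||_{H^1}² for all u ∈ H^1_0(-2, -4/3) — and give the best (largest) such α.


α = 1

Coercivity of a(·,·) on H^1_0(-2, -4/3) means a(u, u) ≥ α ||u||_{H^1}² for every u ∈ H^1_0.
The interval has length L = 2/3, and Poincaré/coercivity depend only on L. Here a(u, u) = ∫(u')² + (6)·∫u².
Here c = 6 ≥ 1, so a(u,u) = ∫(u')² + c∫u² ≥ ∫(u')² + ∫u² = ||u||_{H^1}², i.e. α = 1 works. No larger α is possible: a(u,u) ≥ α||u||_{H^1}² means (1−α)∫(u')² ≥ (α−c)∫u², and for the modes u_n = sin(nπ(x−x₀)/L) (x₀ the left endpoint) one has ∫u_n²/∫(u_n')² = (L/(nπ))² → 0, so a(u_n,u_n)/||u_n||_{H^1}² → 1. Hence the optimal constant is α = 1.
Therefore α = 1.


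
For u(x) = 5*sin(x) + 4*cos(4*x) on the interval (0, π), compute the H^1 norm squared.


||u||_{H^1(0,π)}^2 = -272/3 + 161*π

u'(x) = -16*sin(4*x) + 5*cos(x).
Expand u² and (u')² and integrate term by term on (0, π), using: for integers n ≥ 1, ∫_0^π sin²(nx) dx = ∫_0^π cos²(nx) dx = π/2; for n ≠ n', ∫_0^π sin(nx)sin(n'x) dx = ∫_0^π cos(nx)cos(n'x) dx = 0; and by product-to-sum, ∫_0^π sin(nx)cos(n'x) dx = ½∫_0^π [sin((n+n')x) + sin((n−n')x)] dx, which is 0 when n+n' is even and 2n/(n²−n'²) when n+n' is odd (it need not vanish on (0, π)).
  u² squared terms: (4)²·∫cos(4x)² dx = 16·π/2 = 8*π;  (5)²·∫sin(x)² dx = 25·π/2 = 25*π/2.
  u² cross terms: 2·(4)·(5)·∫cos(4x)·sin(x) dx = 40·(-2/15) = -16/3.
  So ∫_0^π u² dx = 8*π + 25*π/2 − 16/3 = -16/3 + 41*π/2.
  (u')² squared terms: (-16)²·∫sin(4x)² dx = 256·π/2 = 128*π;  (5)²·∫cos(x)² dx = 25·π/2 = 25*π/2.
  (u')² cross terms: 2·(-16)·(5)·∫sin(4x)·cos(x) dx = -160·(8/15) = -256/3.
  So ∫_0^π (u')² dx = 128*π + 25*π/2 − 256/3 = -256/3 + 281*π/2.
||u||_{H^1}^2 = (-16/3 + 41*π/2) + (-256/3 + 281*π/2) = -272/3 + 161*π.


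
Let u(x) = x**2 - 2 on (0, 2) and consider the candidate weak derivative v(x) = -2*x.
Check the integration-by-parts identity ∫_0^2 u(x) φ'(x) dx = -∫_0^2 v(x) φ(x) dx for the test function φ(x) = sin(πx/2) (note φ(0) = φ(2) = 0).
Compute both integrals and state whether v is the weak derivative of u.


LHS = -8/π, RHS = 8/π. No, v is not the weak derivative of u.

u(x) = x**2 - 2, classical derivative u'(x) = 2*x.
φ(x) = sin(πx/2), so φ'(x) = π*cos(π*x/2)/2.
Note φ(0) = φ(2) = 0, so the boundary term u·φ vanishes.
LHS = ∫_0^2 u(x) φ'(x) dx = ∫_0^2 (π*x^2*cos(π*x/2)/2 - π*cos(π*x/2)) dx. Term by term:
  ∫_0^2 -π*cos(π*x/2) dx = 0;  ∫_0^2 π*x^2*cos(π*x/2)/2 dx = -8/π.
Sum: 0 − 8/π = -8/π.
So LHS = -8/π.
∫_0^2 v(x) φ(x) dx = ∫_0^2 (-2*x*sin(π*x/2)) dx. Term by term:
  ∫_0^2 -2*x*sin(π*x/2) dx = -8/π.
So RHS = -∫_0^2 v(x) φ(x) dx = 8/π.
LHS − RHS = -16/π ≠ 0, so the identity fails.
(For a valid weak derivative the identity must hold for EVERY test function, in particular this one. The failure shows v is NOT the weak derivative of u.)
Correct weak derivative would be u'(x) = 2*x.


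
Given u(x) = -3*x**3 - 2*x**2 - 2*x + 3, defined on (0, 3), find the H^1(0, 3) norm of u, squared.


||u||_{H^1}^2 = 748479/70

The H^1 norm (squared) on an interval (0, L) is
  ||u||_{H^1}^2 = ∫_0^L u(x)^2 dx + ∫_0^L u'(x)^2 dx.
Compute u'(x) = -9*x**2 - 4*x - 2.
Then u(x)^2 = 9*x**6 + 12*x**5 + 16*x**4 - 10*x**3 - 8*x**2 - 12*x + 9 and u'(x)^2 = 81*x**4 + 72*x**3 + 52*x**2 + 16*x + 4.
Integrate each monomial from 0 to 3 using ∫_0^3 c·x^n dx = c·3^(n+1)/(n+1):
  ∫_0^3 u(x)^2 dx = ∫_0^3 (9*x^6 + 12*x^5 + 16*x^4 - 10*x^3 - 8*x^2 - 12*x + 9) dx. Term by term:
    ∫_0^3 9*x^6 dx = 19683/7;  ∫_0^3 12*x^5 dx = 1458;  ∫_0^3 16*x^4 dx = 3888/5;
    ∫_0^3 -10*x^3 dx = -405/2;  ∫_0^3 -8*x^2 dx = -72;  ∫_0^3 -12*x dx = -54;
    ∫_0^3 9 dx = 27.
  Sum: 19683/7 + 1458 + 3888/5 − 405/2 − 72 − 54 + 27 = 332217/70.
  ∫_0^3 u'(x)^2 dx = ∫_0^3 (81*x^4 + 72*x^3 + 52*x^2 + 16*x + 4) dx. Term by term:
    ∫_0^3 81*x^4 dx = 19683/5;  ∫_0^3 72*x^3 dx = 1458;  ∫_0^3 52*x^2 dx = 468;
    ∫_0^3 16*x dx = 72;  ∫_0^3 4 dx = 12.
  Sum: 19683/5 + 1458 + 468 + 72 + 12 = 29733/5.
Adding: ||u||_{H^1}^2 = 332217/70 + 29733/5 = 748479/70.


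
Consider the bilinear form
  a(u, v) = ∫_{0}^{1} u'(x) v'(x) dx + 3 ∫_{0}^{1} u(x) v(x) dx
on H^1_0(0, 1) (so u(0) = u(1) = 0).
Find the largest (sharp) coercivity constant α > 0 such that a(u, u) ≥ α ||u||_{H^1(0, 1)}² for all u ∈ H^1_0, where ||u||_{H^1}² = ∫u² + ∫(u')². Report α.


α = 1

Coercivity of a(·,·) on H^1_0(0, 1) means a(u, u) ≥ α ||u||_{H^1}² for every u ∈ H^1_0.
The interval has length L = 1, and Poincaré/coercivity depend only on L. Here a(u, u) = ∫(u')² + (3)·∫u².
Here c = 3 ≥ 1, so a(u,u) = ∫(u')² + c∫u² ≥ ∫(u')² + ∫u² = ||u||_{H^1}², i.e. α = 1 works. No larger α is possible: a(u,u) ≥ α||u||_{H^1}² means (1−α)∫(u')² ≥ (α−c)∫u², and for the modes u_n = sin(nπ(x−x₀)/L) (x₀ the left endpoint) one has ∫u_n²/∫(u_n')² = (L/(nπ))² → 0, so a(u_n,u_n)/||u_n||_{H^1}² → 1. Hence the optimal constant is α = 1.
Therefore α = 1.


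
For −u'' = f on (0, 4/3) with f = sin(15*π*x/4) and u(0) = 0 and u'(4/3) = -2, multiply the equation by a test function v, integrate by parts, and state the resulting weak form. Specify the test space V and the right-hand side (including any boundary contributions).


V = {v ∈ H^1(0, 4/3) : v(0) = 0} (test functions vanish at x = 0 where u is specified); weak form: ∫_0^4/3 u'v' dx = ∫_0^4/3 (sin(15*π*x/4)) v dx − 2·v(4/3) for all v ∈ V.

Multiply both sides by a test function v and integrate from 0 to 4/3:
  ∫_0^4/3 −u''(x) v(x) dx = ∫_0^4/3 f(x) v(x) dx.
Integrate the LHS by parts once:
  ∫_0^4/3 −u'' v dx = −[u'(x) v(x)]_0^4/3 + ∫_0^4/3 u'(x) v'(x) dx.
Thus ∫_0^4/3 u'(x) v'(x) dx = ∫_0^4/3 f(x) v(x) dx + [u'(x) v(x)]_0^4/3.
Choose V so that boundary terms are either known or forced to vanish.
Mixed BC: u(0) = 0 (Dirichlet) and u'(4/3) = -2 (Neumann). Define V = {v ∈ H^1(0, 4/3) : v(0) = 0}. Then [u' v]_0^4/3 = u'(4/3)·v(4/3) − u'(0)·0 = − 2·v(4/3).
Weak formulation: find u (satisfying any essential BC) such that ∫_0^4/3 u'(x) v'(x) dx = ∫_0^4/3 f v dx − 2·v(4/3) for all v ∈ V (Dirichlet at 0 absorbed into V; Neumann datum at x = 4/3 contributes the boundary term).
Substituting f(x) = sin(15*π*x/4), the right-hand side is ∫_0^4/3 (sin(15*π*x/4)) v dx − 2·v(4/3).


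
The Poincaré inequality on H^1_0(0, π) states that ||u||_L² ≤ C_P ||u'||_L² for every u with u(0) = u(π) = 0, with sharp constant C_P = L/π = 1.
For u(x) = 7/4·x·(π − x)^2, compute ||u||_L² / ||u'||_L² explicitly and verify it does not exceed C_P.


||u||_L² / ||u'||_L² = sqrt(14)*π/14 < C_P = 1.

u(x) = 7/4·x·(π − x)^2, so u'(x) = 7*(x - π)*(3*x - π)/4.
u(x) = 7/4·x·(π − x)^2 vanishes at x = 0 and x = π, so u ∈ H^1_0(0, π). Differentiate via the product rule and integrate the resulting polynomials term by term.
  ∫_0^π u² dx = ∫_0^π (49*x^6/16 - 49*π*x^5/4 + 147*π^2*x^4/8 - 49*π^3*x^3/4 + 49*π^4*x^2/16) dx. Term by term:
    ∫_0^π 49*x^6/16 dx = 7*π^7/16;  ∫_0^π -49*π*x^5/4 dx = -49*π^7/24;  ∫_0^π 147*π^2*x^4/8 dx = 147*π^7/40;
    ∫_0^π -49*π^3*x^3/4 dx = -49*π^7/16;  ∫_0^π 49*π^4*x^2/16 dx = 49*π^7/48.
  Sum: 7*π^7/16 − 49*π^7/24 + 147*π^7/40 − 49*π^7/16 + 49*π^7/48 = 7*π^7/240.
  ∫_0^π (u')² dx = ∫_0^π (441*x^4/16 - 147*π*x^3/2 + 539*π^2*x^2/8 - 49*π^3*x/2 + 49*π^4/16) dx. Term by term:
    ∫_0^π 441*x^4/16 dx = 441*π^5/80;  ∫_0^π -147*π*x^3/2 dx = -147*π^5/8;  ∫_0^π 539*π^2*x^2/8 dx = 539*π^5/24;
    ∫_0^π -49*π^3*x/2 dx = -49*π^5/4;  ∫_0^π 49*π^4/16 dx = 49*π^5/16.
  Sum: 441*π^5/80 − 147*π^5/8 + 539*π^5/24 − 49*π^5/4 + 49*π^5/16 = 49*π^5/120.
∫_0^π u² dx = 7*π^7/240, so ||u||_L² = sqrt(105)*π^(7/2)/60.
∫_0^π (u')² dx = 49*π^5/120, so ||u'||_L² = 7*sqrt(30)*π^(5/2)/60.
Ratio ||u||_L² / ||u'||_L² = sqrt(14)*π/14.
Sharp Poincaré constant on H^1_0(0, π) is C_P = L/π = 1, achieved by sin(x).
A polynomial bump cannot attain the sharp Poincaré constant (only the first sine eigenfunction does), so the ratio is strictly less than C_P, consistent with ||u||_L² ≤ C_P ||u'||_L².


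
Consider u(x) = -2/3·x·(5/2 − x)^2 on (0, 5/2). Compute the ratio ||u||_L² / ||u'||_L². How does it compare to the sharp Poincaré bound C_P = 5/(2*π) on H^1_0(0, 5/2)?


||u||_L² / ||u'||_L² = 5*sqrt(14)/28 < C_P = 5/(2*π).

u(x) = -2/3·x·(5/2 − x)^2, so u'(x) = (5 - 6*x)*(2*x - 5)/6.
u(x) = -2/3·x·(5/2 − x)^2 vanishes at x = 0 and x = 5/2, so u ∈ H^1_0(0, 5/2). Differentiate via the product rule and integrate the resulting polynomials term by term.
  ∫_0^5/2 u² dx = ∫_0^5/2 (4*x^6/9 - 40*x^5/9 + 50*x^4/3 - 250*x^3/9 + 625*x^2/36) dx. Term by term:
    ∫_0^5/2 4*x^6/9 dx = 78125/2016;  ∫_0^5/2 -40*x^5/9 dx = -78125/432;  ∫_0^5/2 50*x^4/3 dx = 15625/48;
    ∫_0^5/2 -250*x^3/9 dx = -78125/288;  ∫_0^5/2 625*x^2/36 dx = 78125/864.
  Sum: 78125/2016 − 78125/432 + 15625/48 − 78125/288 + 78125/864 = 15625/6048.
  ∫_0^5/2 (u')² dx = ∫_0^5/2 (4*x^4 - 80*x^3/3 + 550*x^2/9 - 500*x/9 + 625/36) dx. Term by term:
    ∫_0^5/2 4*x^4 dx = 625/8;  ∫_0^5/2 -80*x^3/3 dx = -3125/12;  ∫_0^5/2 550*x^2/9 dx = 34375/108;
    ∫_0^5/2 -500*x/9 dx = -3125/18;  ∫_0^5/2 625/36 dx = 3125/72.
  Sum: 625/8 − 3125/12 + 34375/108 − 3125/18 + 3125/72 = 625/108.
∫_0^5/2 u² dx = 15625/6048, so ||u||_L² = 125*sqrt(42)/504.
∫_0^5/2 (u')² dx = 625/108, so ||u'||_L² = 25*sqrt(3)/18.
Ratio ||u||_L² / ||u'||_L² = 5*sqrt(14)/28.
Sharp Poincaré constant on H^1_0(0, 5/2) is C_P = L/π = 5/(2*π), achieved by sin(2*π/5·x).
A polynomial bump cannot attain the sharp Poincaré constant (only the first sine eigenfunction does), so the ratio is strictly less than C_P, consistent with ||u||_L² ≤ C_P ||u'||_L².


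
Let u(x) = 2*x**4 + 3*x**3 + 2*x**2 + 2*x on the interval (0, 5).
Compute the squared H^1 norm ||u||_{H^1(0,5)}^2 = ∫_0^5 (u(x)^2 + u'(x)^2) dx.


||u||_{H^1}^2 = 366127345/126

The H^1 norm (squared) on an interval (0, L) is
  ||u||_{H^1}^2 = ∫_0^L u(x)^2 dx + ∫_0^L u'(x)^2 dx.
Compute u'(x) = 8*x**3 + 9*x**2 + 4*x + 2.
Then u(x)^2 = 4*x**8 + 12*x**7 + 17*x**6 + 20*x**5 + 16*x**4 + 8*x**3 + 4*x**2 and u'(x)^2 = 64*x**6 + 144*x**5 + 145*x**4 + 104*x**3 + 52*x**2 + 16*x + 4.
Integrate each monomial from 0 to 5 using ∫_0^5 c·x^n dx = c·5^(n+1)/(n+1):
  ∫_0^5 u(x)^2 dx = ∫_0^5 (4*x^8 + 12*x^7 + 17*x^6 + 20*x^5 + 16*x^4 + 8*x^3 + 4*x^2) dx. Term by term:
    ∫_0^5 4*x^8 dx = 7812500/9;  ∫_0^5 12*x^7 dx = 1171875/2;  ∫_0^5 17*x^6 dx = 1328125/7;
    ∫_0^5 20*x^5 dx = 156250/3;  ∫_0^5 16*x^4 dx = 10000;  ∫_0^5 8*x^3 dx = 1250;
    ∫_0^5 4*x^2 dx = 500/3.
  Sum: 7812500/9 + 1171875/2 + 1328125/7 + 156250/3 + 10000 + 1250 + 500/3 = 215110375/126.
  ∫_0^5 u'(x)^2 dx = ∫_0^5 (64*x^6 + 144*x^5 + 145*x^4 + 104*x^3 + 52*x^2 + 16*x + 4) dx. Term by term:
    ∫_0^5 64*x^6 dx = 5000000/7;  ∫_0^5 144*x^5 dx = 375000;  ∫_0^5 145*x^4 dx = 90625;
    ∫_0^5 104*x^3 dx = 16250;  ∫_0^5 52*x^2 dx = 6500/3;  ∫_0^5 16*x dx = 200;
    ∫_0^5 4 dx = 20.
  Sum: 5000000/7 + 375000 + 90625 + 16250 + 6500/3 + 200 + 20 = 25169495/21.
Adding: ||u||_{H^1}^2 = 215110375/126 + 25169495/21 = 366127345/126.


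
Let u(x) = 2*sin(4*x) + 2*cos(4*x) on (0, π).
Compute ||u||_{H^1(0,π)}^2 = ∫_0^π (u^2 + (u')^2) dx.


||u||_{H^1(0,π)}^2 = 68*π

u'(x) = -8*sin(4*x) + 8*cos(4*x).
Expand u² and (u')² and integrate term by term on (0, π), using: for integers n ≥ 1, ∫_0^π sin²(nx) dx = ∫_0^π cos²(nx) dx = π/2; for n ≠ n', ∫_0^π sin(nx)sin(n'x) dx = ∫_0^π cos(nx)cos(n'x) dx = 0; and by product-to-sum, ∫_0^π sin(nx)cos(n'x) dx = ½∫_0^π [sin((n+n')x) + sin((n−n')x)] dx, which is 0 when n+n' is even and 2n/(n²−n'²) when n+n' is odd (it need not vanish on (0, π)).
  u² squared terms: (2)²·∫cos(4x)² dx = 4·π/2 = 2*π;  (2)²·∫sin(4x)² dx = 4·π/2 = 2*π.
  u² cross terms: 2·(2)·(2)·∫cos(4x)·sin(4x) dx = 8·(0) = 0.
  So ∫_0^π u² dx = 2*π + 2*π + 0 = 4*π.
  (u')² squared terms: (-8)²·∫sin(4x)² dx = 64·π/2 = 32*π;  (8)²·∫cos(4x)² dx = 64·π/2 = 32*π.
  (u')² cross terms: 2·(-8)·(8)·∫sin(4x)·cos(4x) dx = -128·(0) = 0.
  So ∫_0^π (u')² dx = 32*π + 32*π + 0 = 64*π.
||u||_{H^1}^2 = (4*π) + (64*π) = 68*π.


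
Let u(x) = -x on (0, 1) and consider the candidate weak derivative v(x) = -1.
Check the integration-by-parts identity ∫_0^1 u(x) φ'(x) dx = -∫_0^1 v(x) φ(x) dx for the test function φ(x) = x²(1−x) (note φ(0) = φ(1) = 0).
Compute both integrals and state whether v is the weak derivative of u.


LHS = 1/12, RHS = 1/12. Yes, v = u' weakly.

u(x) = -x, classical derivative u'(x) = -1.
φ(x) = x²(1−x), so φ'(x) = x*(2 - 3*x).
Note φ(0) = φ(1) = 0, so the boundary term u·φ vanishes.
LHS = ∫_0^1 u(x) φ'(x) dx = ∫_0^1 (3*x^3 - 2*x^2) dx. Term by term:
  ∫_0^1 3*x^3 dx = 3/4;  ∫_0^1 -2*x^2 dx = -2/3.
Sum: 3/4 − 2/3 = 1/12.
So LHS = 1/12.
∫_0^1 v(x) φ(x) dx = ∫_0^1 (x^3 - x^2) dx. Term by term:
  ∫_0^1 x^3 dx = 1/4;  ∫_0^1 -x^2 dx = -1/3.
Sum: 1/4 − 1/3 = -1/12.
So RHS = -∫_0^1 v(x) φ(x) dx = 1/12.
LHS = RHS, so the identity holds for this test φ.
Moreover u is smooth here and v(x) = u'(x) = -1 pointwise, so the identity holds for every test function. Hence v is the weak derivative of u.


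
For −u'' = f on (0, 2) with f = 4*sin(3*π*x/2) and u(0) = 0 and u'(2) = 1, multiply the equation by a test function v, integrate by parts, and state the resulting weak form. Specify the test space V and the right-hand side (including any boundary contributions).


V = {v ∈ H^1(0, 2) : v(0) = 0} (test functions vanish at x = 0 where u is specified); weak form: ∫_0^2 u'v' dx = ∫_0^2 (4*sin(3*π*x/2)) v dx + v(2) for all v ∈ V.

Multiply both sides by a test function v and integrate from 0 to 2:
  ∫_0^2 −u''(x) v(x) dx = ∫_0^2 f(x) v(x) dx.
Integrate the LHS by parts once:
  ∫_0^2 −u'' v dx = −[u'(x) v(x)]_0^2 + ∫_0^2 u'(x) v'(x) dx.
Thus ∫_0^2 u'(x) v'(x) dx = ∫_0^2 f(x) v(x) dx + [u'(x) v(x)]_0^2.
Choose V so that boundary terms are either known or forced to vanish.
Mixed BC: u(0) = 0 (Dirichlet) and u'(2) = 1 (Neumann). Define V = {v ∈ H^1(0, 2) : v(0) = 0}. Then [u' v]_0^2 = u'(2)·v(2) − u'(0)·0 = v(2).
Weak formulation: find u (satisfying any essential BC) such that ∫_0^2 u'(x) v'(x) dx = ∫_0^2 f v dx + v(2) for all v ∈ V (Dirichlet at 0 absorbed into V; Neumann datum at x = 2 contributes the boundary term).
Substituting f(x) = 4*sin(3*π*x/2), the right-hand side is ∫_0^2 (4*sin(3*π*x/2)) v dx + v(2).


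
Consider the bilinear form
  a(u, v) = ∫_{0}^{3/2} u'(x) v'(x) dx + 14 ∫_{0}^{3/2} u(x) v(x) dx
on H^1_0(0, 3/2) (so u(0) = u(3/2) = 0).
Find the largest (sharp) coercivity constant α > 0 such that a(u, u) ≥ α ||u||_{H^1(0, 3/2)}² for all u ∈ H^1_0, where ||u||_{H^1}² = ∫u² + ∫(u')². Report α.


α = 1

Coercivity of a(·,·) on H^1_0(0, 3/2) means a(u, u) ≥ α ||u||_{H^1}² for every u ∈ H^1_0.
The interval has length L = 3/2, and Poincaré/coercivity depend only on L. Here a(u, u) = ∫(u')² + (14)·∫u².
Here c = 14 ≥ 1, so a(u,u) = ∫(u')² + c∫u² ≥ ∫(u')² + ∫u² = ||u||_{H^1}², i.e. α = 1 works. No larger α is possible: a(u,u) ≥ α||u||_{H^1}² means (1−α)∫(u')² ≥ (α−c)∫u², and for the modes u_n = sin(nπ(x−x₀)/L) (x₀ the left endpoint) one has ∫u_n²/∫(u_n')² = (L/(nπ))² → 0, so a(u_n,u_n)/||u_n||_{H^1}² → 1. Hence the optimal constant is α = 1.
Therefore α = 1.


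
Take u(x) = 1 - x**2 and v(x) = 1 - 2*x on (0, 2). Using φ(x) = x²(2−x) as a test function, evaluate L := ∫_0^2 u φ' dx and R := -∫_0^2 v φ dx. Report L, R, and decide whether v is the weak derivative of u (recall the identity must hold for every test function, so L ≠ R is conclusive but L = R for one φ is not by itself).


LHS = 16/5, RHS = 28/15. No, v is not the weak derivative of u.

u(x) = 1 - x**2, classical derivative u'(x) = -2*x.
φ(x) = x²(2−x), so φ'(x) = x*(4 - 3*x).
Note φ(0) = φ(2) = 0, so the boundary term u·φ vanishes.
LHS = ∫_0^2 u(x) φ'(x) dx = ∫_0^2 (3*x^4 - 4*x^3 - 3*x^2 + 4*x) dx. Term by term:
  ∫_0^2 3*x^4 dx = 96/5;  ∫_0^2 -4*x^3 dx = -16;  ∫_0^2 -3*x^2 dx = -8;
  ∫_0^2 4*x dx = 8.
Sum: 96/5 − 16 − 8 + 8 = 16/5.
So LHS = 16/5.
∫_0^2 v(x) φ(x) dx = ∫_0^2 (2*x^4 - 5*x^3 + 2*x^2) dx. Term by term:
  ∫_0^2 2*x^4 dx = 64/5;  ∫_0^2 -5*x^3 dx = -20;  ∫_0^2 2*x^2 dx = 16/3.
Sum: 64/5 − 20 + 16/3 = -28/15.
So RHS = -∫_0^2 v(x) φ(x) dx = 28/15.
LHS − RHS = 4/3 ≠ 0, so the identity fails.
(For a valid weak derivative the identity must hold for EVERY test function, in particular this one. The failure shows v is NOT the weak derivative of u.)
Correct weak derivative would be u'(x) = -2*x.


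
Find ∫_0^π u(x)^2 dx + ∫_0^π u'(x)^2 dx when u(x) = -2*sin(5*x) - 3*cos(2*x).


||u||_{H^1(0,π)}^2 = 200/7 + 149*π/2

u'(x) = 6*sin(2*x) - 10*cos(5*x).
Expand u² and (u')² and integrate term by term on (0, π), using: for integers n ≥ 1, ∫_0^π sin²(nx) dx = ∫_0^π cos²(nx) dx = π/2; for n ≠ n', ∫_0^π sin(nx)sin(n'x) dx = ∫_0^π cos(nx)cos(n'x) dx = 0; and by product-to-sum, ∫_0^π sin(nx)cos(n'x) dx = ½∫_0^π [sin((n+n')x) + sin((n−n')x)] dx, which is 0 when n+n' is even and 2n/(n²−n'²) when n+n' is odd (it need not vanish on (0, π)).
  u² squared terms: (-3)²·∫cos(2x)² dx = 9·π/2 = 9*π/2;  (-2)²·∫sin(5x)² dx = 4·π/2 = 2*π.
  u² cross terms: 2·(-3)·(-2)·∫cos(2x)·sin(5x) dx = 12·(10/21) = 40/7.
  So ∫_0^π u² dx = 9*π/2 + 2*π + 40/7 = 40/7 + 13*π/2.
  (u')² squared terms: (-10)²·∫cos(5x)² dx = 100·π/2 = 50*π;  (6)²·∫sin(2x)² dx = 36·π/2 = 18*π.
  (u')² cross terms: 2·(-10)·(6)·∫cos(5x)·sin(2x) dx = -120·(-4/21) = 160/7.
  So ∫_0^π (u')² dx = 50*π + 18*π + 160/7 = 160/7 + 68*π.
||u||_{H^1}^2 = (40/7 + 13*π/2) + (160/7 + 68*π) = 200/7 + 149*π/2.


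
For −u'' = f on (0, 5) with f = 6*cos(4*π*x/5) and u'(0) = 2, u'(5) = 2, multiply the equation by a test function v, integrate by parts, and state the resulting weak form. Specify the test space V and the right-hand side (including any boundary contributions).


V = H^1(0, 5) (v unrestricted at boundary; u is determined up to an additive constant); weak form: ∫_0^5 u'v' dx = ∫_0^5 (6*cos(4*π*x/5)) v dx + 2·v(5) − 2·v(0) for all v ∈ V.

Multiply both sides by a test function v and integrate from 0 to 5:
  ∫_0^5 −u''(x) v(x) dx = ∫_0^5 f(x) v(x) dx.
Integrate the LHS by parts once:
  ∫_0^5 −u'' v dx = −[u'(x) v(x)]_0^5 + ∫_0^5 u'(x) v'(x) dx.
Thus ∫_0^5 u'(x) v'(x) dx = ∫_0^5 f(x) v(x) dx + [u'(x) v(x)]_0^5.
Choose V so that boundary terms are either known or forced to vanish.
u has inhomogeneous Neumann u'(0) = 2, u'(5) = 2. [u' v]_0^5 = (2)·v(5) − (2)·v(0) = 2·v(5) − 2·v(0). Take V = H^1(0, 5); boundary term becomes part of RHS.
Weak formulation: find u (satisfying any essential BC) such that ∫_0^5 u'(x) v'(x) dx = ∫_0^5 f v dx + 2·v(5) − 2·v(0) for all v ∈ V (Neumann data are natural BCs: they enter the RHS as boundary terms).
Substituting f(x) = 6*cos(4*π*x/5), the right-hand side is ∫_0^5 (6*cos(4*π*x/5)) v dx + 2·v(5) − 2·v(0).
Compatibility check (pure Neumann): taking v ≡ 1 ∈ V gives 0 = ∫_0^5 f dx + (2) − (2), i.e. ∫_0^5 f dx must equal u'(0) − u'(5) = 0. Indeed ∫_0^5 (6*cos(4*π*x/5)) dx = 0, so the data are compatible. The solution is then unique only up to an additive constant (fix it e.g. by requiring ∫_0^5 u dx = 0).


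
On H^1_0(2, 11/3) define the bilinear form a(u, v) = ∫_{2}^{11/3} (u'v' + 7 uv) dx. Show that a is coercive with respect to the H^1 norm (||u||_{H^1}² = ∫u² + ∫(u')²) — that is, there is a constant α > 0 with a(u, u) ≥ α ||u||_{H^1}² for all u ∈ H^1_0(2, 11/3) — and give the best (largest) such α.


α = 1

Coercivity of a(·,·) on H^1_0(2, 11/3) means a(u, u) ≥ α ||u||_{H^1}² for every u ∈ H^1_0.
The interval has length L = 5/3, and Poincaré/coercivity depend only on L. Here a(u, u) = ∫(u')² + (7)·∫u².
Here c = 7 ≥ 1, so a(u,u) = ∫(u')² + c∫u² ≥ ∫(u')² + ∫u² = ||u||_{H^1}², i.e. α = 1 works. No larger α is possible: a(u,u) ≥ α||u||_{H^1}² means (1−α)∫(u')² ≥ (α−c)∫u², and for the modes u_n = sin(nπ(x−x₀)/L) (x₀ the left endpoint) one has ∫u_n²/∫(u_n')² = (L/(nπ))² → 0, so a(u_n,u_n)/||u_n||_{H^1}² → 1. Hence the optimal constant is α = 1.
Therefore α = 1.


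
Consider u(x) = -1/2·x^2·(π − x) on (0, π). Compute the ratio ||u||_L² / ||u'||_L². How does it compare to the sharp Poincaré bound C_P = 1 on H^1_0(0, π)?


||u||_L² / ||u'||_L² = sqrt(14)*π/14 < C_P = 1.

u(x) = -1/2·x^2·(π − x), so u'(x) = x*(3*x - 2*π)/2.
u(x) = -1/2·x^2·(π − x) vanishes at x = 0 and x = π, so u ∈ H^1_0(0, π). Differentiate via the product rule and integrate the resulting polynomials term by term.
  ∫_0^π u² dx = ∫_0^π (x^6/4 - π*x^5/2 + π^2*x^4/4) dx. Term by term:
    ∫_0^π x^6/4 dx = π^7/28;  ∫_0^π -π*x^5/2 dx = -π^7/12;  ∫_0^π π^2*x^4/4 dx = π^7/20.
  Sum: π^7/28 − π^7/12 + π^7/20 = π^7/420.
  ∫_0^π (u')² dx = ∫_0^π (9*x^4/4 - 3*π*x^3 + π^2*x^2) dx. Term by term:
    ∫_0^π 9*x^4/4 dx = 9*π^5/20;  ∫_0^π -3*π*x^3 dx = -3*π^5/4;  ∫_0^π π^2*x^2 dx = π^5/3.
  Sum: 9*π^5/20 − 3*π^5/4 + π^5/3 = π^5/30.
∫_0^π u² dx = π^7/420, so ||u||_L² = sqrt(105)*π^(7/2)/210.
∫_0^π (u')² dx = π^5/30, so ||u'||_L² = sqrt(30)*π^(5/2)/30.
Ratio ||u||_L² / ||u'||_L² = sqrt(14)*π/14.
Sharp Poincaré constant on H^1_0(0, π) is C_P = L/π = 1, achieved by sin(x).
A polynomial bump cannot attain the sharp Poincaré constant (only the first sine eigenfunction does), so the ratio is strictly less than C_P, consistent with ||u||_L² ≤ C_P ||u'||_L².


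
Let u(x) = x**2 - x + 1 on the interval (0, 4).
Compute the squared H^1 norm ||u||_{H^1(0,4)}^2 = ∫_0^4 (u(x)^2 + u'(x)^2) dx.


||u||_{H^1}^2 = 2792/15

The H^1 norm (squared) on an interval (0, L) is
  ||u||_{H^1}^2 = ∫_0^L u(x)^2 dx + ∫_0^L u'(x)^2 dx.
Compute u'(x) = 2*x - 1.
Then u(x)^2 = x**4 - 2*x**3 + 3*x**2 - 2*x + 1 and u'(x)^2 = 4*x**2 - 4*x + 1.
Integrate each monomial from 0 to 4 using ∫_0^4 c·x^n dx = c·4^(n+1)/(n+1):
  ∫_0^4 u(x)^2 dx = ∫_0^4 (x^4 - 2*x^3 + 3*x^2 - 2*x + 1) dx. Term by term:
    ∫_0^4 x^4 dx = 1024/5;  ∫_0^4 -2*x^3 dx = -128;  ∫_0^4 3*x^2 dx = 64;
    ∫_0^4 -2*x dx = -16;  ∫_0^4 1 dx = 4.
  Sum: 1024/5 − 128 + 64 − 16 + 4 = 644/5.
  ∫_0^4 u'(x)^2 dx = ∫_0^4 (4*x^2 - 4*x + 1) dx. Term by term:
    ∫_0^4 4*x^2 dx = 256/3;  ∫_0^4 -4*x dx = -32;  ∫_0^4 1 dx = 4.
  Sum: 256/3 − 32 + 4 = 172/3.
Adding: ||u||_{H^1}^2 = 644/5 + 172/3 = 2792/15.


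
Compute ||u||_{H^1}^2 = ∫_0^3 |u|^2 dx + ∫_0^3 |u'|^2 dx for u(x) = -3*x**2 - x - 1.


||u||_{H^1}^2 = 10149/10

The H^1 norm (squared) on an interval (0, L) is
  ||u||_{H^1}^2 = ∫_0^L u(x)^2 dx + ∫_0^L u'(x)^2 dx.
Compute u'(x) = -6*x - 1.
Then u(x)^2 = 9*x**4 + 6*x**3 + 7*x**2 + 2*x + 1 and u'(x)^2 = 36*x**2 + 12*x + 1.
Integrate each monomial from 0 to 3 using ∫_0^3 c·x^n dx = c·3^(n+1)/(n+1):
  ∫_0^3 u(x)^2 dx = ∫_0^3 (9*x^4 + 6*x^3 + 7*x^2 + 2*x + 1) dx. Term by term:
    ∫_0^3 9*x^4 dx = 2187/5;  ∫_0^3 6*x^3 dx = 243/2;  ∫_0^3 7*x^2 dx = 63;
    ∫_0^3 2*x dx = 9;  ∫_0^3 1 dx = 3.
  Sum: 2187/5 + 243/2 + 63 + 9 + 3 = 6339/10.
  ∫_0^3 u'(x)^2 dx = ∫_0^3 (36*x^2 + 12*x + 1) dx. Term by term:
    ∫_0^3 36*x^2 dx = 324;  ∫_0^3 12*x dx = 54;  ∫_0^3 1 dx = 3.
  Sum: 324 + 54 + 3 = 381.
Adding: ||u||_{H^1}^2 = 6339/10 + 381 = 10149/10.


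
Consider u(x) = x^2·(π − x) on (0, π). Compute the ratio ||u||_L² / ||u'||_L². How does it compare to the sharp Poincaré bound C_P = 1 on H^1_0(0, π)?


||u||_L² / ||u'||_L² = sqrt(14)*π/14 < C_P = 1.

u(x) = x^2·(π − x), so u'(x) = x*(-3*x + 2*π).
u(x) = x^2·(π − x) vanishes at x = 0 and x = π, so u ∈ H^1_0(0, π). Differentiate via the product rule and integrate the resulting polynomials term by term.
  ∫_0^π u² dx = ∫_0^π (x^6 - 2*π*x^5 + π^2*x^4) dx. Term by term:
    ∫_0^π x^6 dx = π^7/7;  ∫_0^π -2*π*x^5 dx = -π^7/3;  ∫_0^π π^2*x^4 dx = π^7/5.
  Sum: π^7/7 − π^7/3 + π^7/5 = π^7/105.
  ∫_0^π (u')² dx = ∫_0^π (9*x^4 - 12*π*x^3 + 4*π^2*x^2) dx. Term by term:
    ∫_0^π 9*x^4 dx = 9*π^5/5;  ∫_0^π -12*π*x^3 dx = -3*π^5;  ∫_0^π 4*π^2*x^2 dx = 4*π^5/3.
  Sum: 9*π^5/5 − 3*π^5 + 4*π^5/3 = 2*π^5/15.
∫_0^π u² dx = π^7/105, so ||u||_L² = sqrt(105)*π^(7/2)/105.
∫_0^π (u')² dx = 2*π^5/15, so ||u'||_L² = sqrt(30)*π^(5/2)/15.
Ratio ||u||_L² / ||u'||_L² = sqrt(14)*π/14.
Sharp Poincaré constant on H^1_0(0, π) is C_P = L/π = 1, achieved by sin(x).
A polynomial bump cannot attain the sharp Poincaré constant (only the first sine eigenfunction does), so the ratio is strictly less than C_P, consistent with ||u||_L² ≤ C_P ||u'||_L².


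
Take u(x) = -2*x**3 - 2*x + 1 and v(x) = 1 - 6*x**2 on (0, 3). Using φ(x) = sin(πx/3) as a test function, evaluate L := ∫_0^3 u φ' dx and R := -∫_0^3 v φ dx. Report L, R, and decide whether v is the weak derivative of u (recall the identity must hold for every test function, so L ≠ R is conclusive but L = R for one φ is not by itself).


LHS = -648/π^3 + 174/π, RHS = -648/π^3 + 156/π. No, v is not the weak derivative of u.

u(x) = -2*x**3 - 2*x + 1, classical derivative u'(x) = -6*x**2 - 2.
φ(x) = sin(πx/3), so φ'(x) = π*cos(π*x/3)/3.
Note φ(0) = φ(3) = 0, so the boundary term u·φ vanishes.
LHS = ∫_0^3 u(x) φ'(x) dx = ∫_0^3 (-2*π*x^3*cos(π*x/3)/3 - 2*π*x*cos(π*x/3)/3 + π*cos(π*x/3)/3) dx. Term by term:
  ∫_0^3 π*cos(π*x/3)/3 dx = 0;  ∫_0^3 -2*π*x*cos(π*x/3)/3 dx = 12/π;  ∫_0^3 -2*π*x^3*cos(π*x/3)/3 dx = -648/π^3 + 162/π.
Sum: 0 + 12/π + -648/π^3 + 162/π = -648/π^3 + 174/π.
So LHS = -648/π^3 + 174/π.
∫_0^3 v(x) φ(x) dx = ∫_0^3 (-6*x^2*sin(π*x/3) + sin(π*x/3)) dx. Term by term:
  ∫_0^3 -6*x^2*sin(π*x/3) dx = -162/π + 648/π^3;  ∫_0^3 sin(π*x/3) dx = 6/π.
Sum: -162/π + 648/π^3 + 6/π = -156/π + 648/π^3.
So RHS = -∫_0^3 v(x) φ(x) dx = -648/π^3 + 156/π.
LHS − RHS = 18/π ≠ 0, so the identity fails.
(For a valid weak derivative the identity must hold for EVERY test function, in particular this one. The failure shows v is NOT the weak derivative of u.)
Correct weak derivative would be u'(x) = -6*x**2 - 2.
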